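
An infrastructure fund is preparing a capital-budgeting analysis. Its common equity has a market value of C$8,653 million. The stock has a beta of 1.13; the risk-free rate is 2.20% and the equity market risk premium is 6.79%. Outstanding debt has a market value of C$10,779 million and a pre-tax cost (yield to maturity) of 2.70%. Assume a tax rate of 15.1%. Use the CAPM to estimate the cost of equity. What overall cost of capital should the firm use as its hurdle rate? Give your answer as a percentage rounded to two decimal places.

5.67%

Cost of equity via CAPM: Re = 2.2% + 1.13 × 6.79% = 9.8727%.
Total capital V = 8653 + 10779 = 19432.
Equity: weight = 8653/19432 = 0.4453; cost = 9.8727%.
Debt: weight = 10779/19432 = 0.5547; after-tax cost = 2.7% × (1 − 15.1%) = 2.2923%.
WACC = 0.4453 × 9.8727% + 0.5547 × 2.2923% = 5.6678%.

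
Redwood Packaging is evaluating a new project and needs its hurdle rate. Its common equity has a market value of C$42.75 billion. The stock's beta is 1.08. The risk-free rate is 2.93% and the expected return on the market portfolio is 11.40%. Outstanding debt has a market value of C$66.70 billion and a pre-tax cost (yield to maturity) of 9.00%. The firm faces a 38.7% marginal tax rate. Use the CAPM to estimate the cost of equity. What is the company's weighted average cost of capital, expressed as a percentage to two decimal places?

8.08%

Market risk premium = 11.4% − 2.93% = 8.47%.
Cost of equity via CAPM: Re = 2.93% + 1.08 × 8.47% = 12.0776%.
Total capital V = 42.75 + 66.7 = 109.45.
Equity: weight = 42.75/109.45 = 0.3906; cost = 12.0776%.
Debt: weight = 66.7/109.45 = 0.6094; after-tax cost = 9% × (1 − 38.7%) = 5.5170%.
WACC = 0.3906 × 12.0776% + 0.6094 × 5.5170% = 8.0795%.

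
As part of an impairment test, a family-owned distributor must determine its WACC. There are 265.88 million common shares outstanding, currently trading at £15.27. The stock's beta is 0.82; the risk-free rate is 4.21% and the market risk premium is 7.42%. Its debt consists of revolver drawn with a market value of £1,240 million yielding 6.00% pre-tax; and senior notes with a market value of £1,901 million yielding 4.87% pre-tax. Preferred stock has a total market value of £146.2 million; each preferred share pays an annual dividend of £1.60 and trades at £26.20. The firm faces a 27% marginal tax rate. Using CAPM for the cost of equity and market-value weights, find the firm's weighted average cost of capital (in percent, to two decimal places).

7.47%

Cost of equity via CAPM: Re = 4.21% + 0.82 × 7.42% = 10.2944%.
Cost of preferred: Rp = 1.6 / 26.2 = 6.1069%.
Market value of equity E = 15.27 × 265.88m = 4059.9876m.
Total capital V = 4059.9876 + 146.2 + 1240 + 1901 = 7347.1876.
Equity: weight = 4059.9876/7347.1876 = 0.5526; cost = 10.2944%.
Preferred: weight = 146.2/7347.1876 = 0.0199; cost = 6.1069%.
Revolver drawn: weight = 1240/7347.1876 = 0.1688; after-tax cost = 6% × (1 − 27%) = 4.3800%.
Senior notes: weight = 1901/7347.1876 = 0.2587; after-tax cost = 4.87% × (1 − 27%) = 3.5551%.
WACC = 0.5526 × 10.2944% + 0.0199 × 6.1069% + 0.1688 × 4.3800% + 0.2587 × 3.5551% = 7.4692%.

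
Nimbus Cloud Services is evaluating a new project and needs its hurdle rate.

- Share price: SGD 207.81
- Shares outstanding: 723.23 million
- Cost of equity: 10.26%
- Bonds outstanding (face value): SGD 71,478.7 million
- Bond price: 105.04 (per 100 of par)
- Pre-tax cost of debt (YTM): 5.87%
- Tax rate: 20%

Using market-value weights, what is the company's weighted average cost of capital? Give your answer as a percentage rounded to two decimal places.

Market value of equity E = 207.81 × 723.23m = 150294.4263m. Market value of debt D = 71478.7m × 105.04/100 = 75081.22648m.
Total capital V = 150294.4263 + 75081.22648 = 225375.65278.
Equity: weight = 150294.4263/225375.65278 = 0.6669; cost = 10.26%.
Bonds outstanding: weight = 75081.22648/225375.65278 = 0.3331; after-tax cost = 5.87% × (1 − 20%) = 4.6960%.
WACC = 0.6669 × 10.2600% + 0.3331 × 4.6960% = 8.4064%.

8.41%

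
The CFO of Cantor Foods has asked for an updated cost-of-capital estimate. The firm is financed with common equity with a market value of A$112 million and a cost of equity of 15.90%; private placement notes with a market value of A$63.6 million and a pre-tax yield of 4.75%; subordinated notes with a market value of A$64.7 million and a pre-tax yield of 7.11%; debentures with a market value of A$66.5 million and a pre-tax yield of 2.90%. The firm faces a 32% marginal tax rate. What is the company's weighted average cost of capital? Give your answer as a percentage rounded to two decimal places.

Total capital V = 112 + 63.6 + 64.7 + 66.5 = 306.8.
Equity: weight = 112/306.8 = 0.3651; cost = 15.9%.
Private placement notes: weight = 63.6/306.8 = 0.2073; after-tax cost = 4.75% × (1 − 32%) = 3.2300%.
Subordinated notes: weight = 64.7/306.8 = 0.2109; after-tax cost = 7.11% × (1 − 32%) = 4.8348%.
Debentures: weight = 66.5/306.8 = 0.2168; after-tax cost = 2.9% × (1 − 32%) = 1.9720%.
WACC = 0.3651 × 15.9000% + 0.2073 × 3.2300% + 0.2109 × 4.8348% + 0.2168 × 1.9720% = 7.9210%.

7.92%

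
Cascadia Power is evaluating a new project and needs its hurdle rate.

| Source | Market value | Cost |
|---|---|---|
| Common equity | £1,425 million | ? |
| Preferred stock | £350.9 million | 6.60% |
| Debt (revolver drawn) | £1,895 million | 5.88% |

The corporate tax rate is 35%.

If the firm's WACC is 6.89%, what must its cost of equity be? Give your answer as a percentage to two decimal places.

11.04%

Total capital V = 1425 + 350.9 + 1895 = 3670.9.
Equity weight = 1425/3670.9 = 0.3882.
Preferred weight = 350.9/3670.9 = 0.0956.
Revolver drawn weight = 1895/3670.9 = 0.5162.
Debt contribution = 0.5162 × 5.88% × (1 − 35%) = 1.9730%.
Preferred contribution = 0.0956 × 6.6% = 0.6309%.
Required equity contribution = 6.89% − 2.6039% = 4.2861%.
Re = 4.2861% / 0.3882 = 11.0413%.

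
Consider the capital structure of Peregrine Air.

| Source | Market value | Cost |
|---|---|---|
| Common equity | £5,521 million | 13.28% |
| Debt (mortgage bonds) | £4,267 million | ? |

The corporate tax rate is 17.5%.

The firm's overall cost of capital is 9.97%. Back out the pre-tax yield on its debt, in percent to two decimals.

6.89%

Total capital V = 5521 + 4267 = 9788.
Equity weight = 5521/9788 = 0.5641.
Mortgage bonds weight = 4267/9788 = 0.4359.
Equity contribution = 0.5641 × 13.28% = 7.4907%.
Remaining for debt = 9.97% − 7.4907% = 2.4793%.
Rd × (1 − 17.5%) × 0.4359 = 2.4793%  ⇒  Rd = 6.8936%.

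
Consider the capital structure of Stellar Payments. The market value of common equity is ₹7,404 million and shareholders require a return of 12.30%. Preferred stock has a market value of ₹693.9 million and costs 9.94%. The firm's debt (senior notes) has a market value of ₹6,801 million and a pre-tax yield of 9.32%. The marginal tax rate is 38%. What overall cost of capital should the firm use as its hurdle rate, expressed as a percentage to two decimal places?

9.21%

Total capital V = 7404 + 693.9 + 6801 = 14898.9.
Equity: weight = 7404/14898.9 = 0.4969; cost = 12.3%.
Preferred: weight = 693.9/14898.9 = 0.0466; cost = 9.94%.
Senior notes: weight = 6801/14898.9 = 0.4565; after-tax cost = 9.32% × (1 − 38%) = 5.7784%.
WACC = 0.4969 × 12.3000% + 0.0466 × 9.9400% + 0.4565 × 5.7784% = 9.2131%.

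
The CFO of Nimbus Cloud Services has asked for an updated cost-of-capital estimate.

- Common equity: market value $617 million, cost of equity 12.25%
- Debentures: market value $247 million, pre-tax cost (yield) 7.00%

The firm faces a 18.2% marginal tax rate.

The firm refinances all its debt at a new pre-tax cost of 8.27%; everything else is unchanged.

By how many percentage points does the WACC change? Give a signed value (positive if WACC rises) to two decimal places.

Current WACC:
Total capital V = 617 + 247 = 864.
Equity: weight = 617/864 = 0.7141; cost = 12.25%.
Debentures: weight = 247/864 = 0.2859; after-tax cost = 7% × (1 − 18.2%) = 5.7260%.
WACC = 0.7141 × 12.2500% + 0.2859 × 5.7260% = 10.3849%.
After the change:
Total capital V = 617 + 247 = 864.
Equity: weight = 617/864 = 0.7141; cost = 12.25%.
Debentures: weight = 247/864 = 0.2859; after-tax cost = 8.27% × (1 − 18.2%) = 6.7649%.
WACC = 0.7141 × 12.2500% + 0.2859 × 6.7649% = 10.6819%.
Change in WACC = 10.6819% − 10.3849% = 0.2970 pp.

+0.30 pp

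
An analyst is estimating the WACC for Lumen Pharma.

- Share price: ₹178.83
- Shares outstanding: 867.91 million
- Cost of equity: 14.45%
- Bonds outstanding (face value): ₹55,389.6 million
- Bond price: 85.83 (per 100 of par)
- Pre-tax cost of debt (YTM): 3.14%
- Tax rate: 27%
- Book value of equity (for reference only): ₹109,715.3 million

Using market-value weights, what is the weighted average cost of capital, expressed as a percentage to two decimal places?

Market value of equity E = 178.83 × 867.91m = 155208.3453m. Market value of debt D = 55389.6m × 85.83/100 = 47540.89368m.
Total capital V = 155208.3453 + 47540.89368 = 202749.23898.
Equity: weight = 155208.3453/202749.23898 = 0.7655; cost = 14.45%.
Bonds outstanding: weight = 47540.89368/202749.23898 = 0.2345; after-tax cost = 3.14% × (1 − 27%) = 2.2922%.
WACC = 0.7655 × 14.4500% + 0.2345 × 2.2922% = 11.5992%.

11.60%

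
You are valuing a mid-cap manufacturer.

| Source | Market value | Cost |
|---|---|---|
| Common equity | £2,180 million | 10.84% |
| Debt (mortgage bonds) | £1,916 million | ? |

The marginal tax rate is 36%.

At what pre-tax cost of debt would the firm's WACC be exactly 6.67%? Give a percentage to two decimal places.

Total capital V = 2180 + 1916 = 4096.
Equity weight = 2180/4096 = 0.5322.
Mortgage bonds weight = 1916/4096 = 0.4678.
Equity contribution = 0.5322 × 10.84% = 5.7693%.
Remaining for debt = 6.67% − 5.7693% = 0.9007%.
Rd × (1 − 36%) × 0.4678 = 0.9007%  ⇒  Rd = 3.0085%.

3.01%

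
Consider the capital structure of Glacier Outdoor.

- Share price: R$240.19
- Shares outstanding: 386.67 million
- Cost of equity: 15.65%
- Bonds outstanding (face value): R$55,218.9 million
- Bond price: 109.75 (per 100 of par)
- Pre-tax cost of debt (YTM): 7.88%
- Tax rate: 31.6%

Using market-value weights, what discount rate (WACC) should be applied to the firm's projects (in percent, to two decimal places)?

11.60%

Market value of equity E = 240.19 × 386.67m = 92874.2673m. Market value of debt D = 55218.9m × 109.75/100 = 60602.74275m.
Total capital V = 92874.2673 + 60602.74275 = 153477.01005.
Equity: weight = 92874.2673/153477.01005 = 0.6051; cost = 15.65%.
Bonds outstanding: weight = 60602.74275/153477.01005 = 0.3949; after-tax cost = 7.88% × (1 − 31.6%) = 5.3899%.
WACC = 0.6051 × 15.6500% + 0.3949 × 5.3899% = 11.5987%.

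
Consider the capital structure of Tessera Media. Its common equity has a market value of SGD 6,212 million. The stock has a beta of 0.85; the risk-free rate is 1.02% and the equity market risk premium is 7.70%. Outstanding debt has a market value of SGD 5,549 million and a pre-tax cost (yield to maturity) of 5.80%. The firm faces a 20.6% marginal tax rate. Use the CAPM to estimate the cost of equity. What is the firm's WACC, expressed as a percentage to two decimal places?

6.17%

Cost of equity via CAPM: Re = 1.02% + 0.85 × 7.7% = 7.5650%.
Total capital V = 6212 + 5549 = 11761.
Equity: weight = 6212/11761 = 0.5282; cost = 7.565%.
Debt: weight = 5549/11761 = 0.4718; after-tax cost = 5.8% × (1 − 20.6%) = 4.6052%.
WACC = 0.5282 × 7.5650% + 0.4718 × 4.6052% = 6.1685%.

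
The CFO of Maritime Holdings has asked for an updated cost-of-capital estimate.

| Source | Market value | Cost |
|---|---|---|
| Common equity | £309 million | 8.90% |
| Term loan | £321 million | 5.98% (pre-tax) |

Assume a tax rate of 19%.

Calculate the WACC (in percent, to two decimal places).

6.83%

Total capital V = 309 + 321 = 630.
Equity: weight = 309/630 = 0.4905; cost = 8.9%.
Term loan: weight = 321/630 = 0.5095; after-tax cost = 5.98% × (1 − 19%) = 4.8438%.
WACC = 0.4905 × 8.9000% + 0.5095 × 4.8438% = 6.8333%.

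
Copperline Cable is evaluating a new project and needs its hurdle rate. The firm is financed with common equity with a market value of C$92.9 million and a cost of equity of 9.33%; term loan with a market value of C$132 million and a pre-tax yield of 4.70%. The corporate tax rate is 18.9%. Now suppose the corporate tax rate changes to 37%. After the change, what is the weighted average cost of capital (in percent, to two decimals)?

5.59%

After the change:
Total capital V = 92.9 + 132 = 224.9.
Equity: weight = 92.9/224.9 = 0.4131; cost = 9.33%.
Term loan: weight = 132/224.9 = 0.5869; after-tax cost = 4.7% × (1 − 37%) = 2.9610%.
WACC = 0.4131 × 9.3300% + 0.5869 × 2.9610% = 5.5919%.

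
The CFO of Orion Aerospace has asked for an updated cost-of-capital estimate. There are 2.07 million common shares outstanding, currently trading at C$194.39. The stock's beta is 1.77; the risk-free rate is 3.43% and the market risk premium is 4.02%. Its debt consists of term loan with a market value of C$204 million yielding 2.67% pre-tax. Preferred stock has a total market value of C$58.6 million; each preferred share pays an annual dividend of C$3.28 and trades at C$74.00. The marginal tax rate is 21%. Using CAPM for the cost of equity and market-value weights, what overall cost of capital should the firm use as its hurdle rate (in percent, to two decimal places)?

Cost of equity via CAPM: Re = 3.43% + 1.77 × 4.02% = 10.5454%.
Cost of preferred: Rp = 3.28 / 74.0 = 4.4324%.
Market value of equity E = 194.39 × 2.07m = 402.3873m.
Total capital V = 402.3873 + 58.6 + 204 = 664.9873.
Equity: weight = 402.3873/664.9873 = 0.6051; cost = 10.5454%.
Preferred: weight = 58.6/664.9873 = 0.0881; cost = 4.4324%.
Term loan: weight = 204/664.9873 = 0.3068; after-tax cost = 2.67% × (1 − 21%) = 2.1093%.
WACC = 0.6051 × 10.5454% + 0.0881 × 4.4324% + 0.3068 × 2.1093% = 7.4187%.

7.42%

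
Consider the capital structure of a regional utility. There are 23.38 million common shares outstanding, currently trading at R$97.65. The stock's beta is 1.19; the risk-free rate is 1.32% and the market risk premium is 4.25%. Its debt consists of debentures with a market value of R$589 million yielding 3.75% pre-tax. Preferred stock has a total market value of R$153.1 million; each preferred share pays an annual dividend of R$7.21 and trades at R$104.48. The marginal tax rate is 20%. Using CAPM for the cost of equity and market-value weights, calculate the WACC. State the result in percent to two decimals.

Cost of equity via CAPM: Re = 1.32% + 1.19 × 4.25% = 6.3775%.
Cost of preferred: Rp = 7.21 / 104.48 = 6.9008%.
Market value of equity E = 97.65 × 23.38m = 2283.057m.
Total capital V = 2283.057 + 153.1 + 589 = 3025.157.
Equity: weight = 2283.057/3025.157 = 0.7547; cost = 6.3775%.
Preferred: weight = 153.1/3025.157 = 0.0506; cost = 6.9008%.
Debentures: weight = 589/3025.157 = 0.1947; after-tax cost = 3.75% × (1 − 20%) = 3.0000%.
WACC = 0.7547 × 6.3775% + 0.0506 × 6.9008% + 0.1947 × 3.0000% = 5.7464%.

5.75%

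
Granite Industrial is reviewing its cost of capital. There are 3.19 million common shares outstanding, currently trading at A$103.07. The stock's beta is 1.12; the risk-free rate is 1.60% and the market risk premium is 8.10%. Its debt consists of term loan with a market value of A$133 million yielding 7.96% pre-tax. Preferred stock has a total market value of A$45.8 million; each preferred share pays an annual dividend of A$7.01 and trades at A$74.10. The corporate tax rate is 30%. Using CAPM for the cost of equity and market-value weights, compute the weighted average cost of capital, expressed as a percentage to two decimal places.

Cost of equity via CAPM: Re = 1.6% + 1.12 × 8.1% = 10.6720%.
Cost of preferred: Rp = 7.01 / 74.1 = 9.4602%.
Market value of equity E = 103.07 × 3.19m = 328.7933m.
Total capital V = 328.7933 + 45.8 + 133 = 507.5933.
Equity: weight = 328.7933/507.5933 = 0.6477; cost = 10.672%.
Preferred: weight = 45.8/507.5933 = 0.0902; cost = 9.4602%.
Term loan: weight = 133/507.5933 = 0.2620; after-tax cost = 7.96% × (1 − 30%) = 5.5720%.
WACC = 0.6477 × 10.6720% + 0.0902 × 9.4602% + 0.2620 × 5.5720% = 9.2264%.

9.23%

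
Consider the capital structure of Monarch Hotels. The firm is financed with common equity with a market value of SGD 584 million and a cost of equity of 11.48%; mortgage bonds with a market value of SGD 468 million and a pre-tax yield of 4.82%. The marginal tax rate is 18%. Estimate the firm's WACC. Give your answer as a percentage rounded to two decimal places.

8.13%

Total capital V = 584 + 468 = 1052.
Equity: weight = 584/1052 = 0.5551; cost = 11.48%.
Mortgage bonds: weight = 468/1052 = 0.4449; after-tax cost = 4.82% × (1 − 18%) = 3.9524%.
WACC = 0.5551 × 11.4800% + 0.4449 × 3.9524% = 8.1312%.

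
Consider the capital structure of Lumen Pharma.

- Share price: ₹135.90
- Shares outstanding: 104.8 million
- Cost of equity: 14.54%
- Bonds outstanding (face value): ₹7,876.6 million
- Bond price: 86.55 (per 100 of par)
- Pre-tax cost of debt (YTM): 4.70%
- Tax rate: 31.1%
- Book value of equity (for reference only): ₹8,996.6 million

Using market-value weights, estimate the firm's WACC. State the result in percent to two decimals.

10.88%

Market value of equity E = 135.9 × 104.8m = 14242.32m. Market value of debt D = 7876.6m × 86.55/100 = 6817.1973m.
Total capital V = 14242.32 + 6817.1973 = 21059.5173.
Equity: weight = 14242.32/21059.5173 = 0.6763; cost = 14.54%.
Bonds outstanding: weight = 6817.1973/21059.5173 = 0.3237; after-tax cost = 4.7% × (1 − 31.1%) = 3.2383%.
WACC = 0.6763 × 14.5400% + 0.3237 × 3.2383% = 10.8815%.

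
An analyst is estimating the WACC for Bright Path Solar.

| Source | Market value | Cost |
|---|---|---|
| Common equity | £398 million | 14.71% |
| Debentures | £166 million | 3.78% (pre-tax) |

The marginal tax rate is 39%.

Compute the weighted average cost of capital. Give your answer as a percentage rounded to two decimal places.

Total capital V = 398 + 166 = 564.
Equity: weight = 398/564 = 0.7057; cost = 14.71%.
Debentures: weight = 166/564 = 0.2943; after-tax cost = 3.78% × (1 − 39%) = 2.3058%.
WACC = 0.7057 × 14.7100% + 0.2943 × 2.3058% = 11.0591%.

11.06%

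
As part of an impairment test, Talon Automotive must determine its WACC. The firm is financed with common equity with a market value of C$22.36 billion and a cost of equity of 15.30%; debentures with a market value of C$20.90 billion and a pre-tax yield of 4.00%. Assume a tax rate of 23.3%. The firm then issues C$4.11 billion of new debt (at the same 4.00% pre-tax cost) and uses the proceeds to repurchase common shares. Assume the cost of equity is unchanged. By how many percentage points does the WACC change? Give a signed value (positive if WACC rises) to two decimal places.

-1.16 pp

Current WACC:
Total capital V = 22.36 + 20.9 = 43.26.
Equity: weight = 22.36/43.26 = 0.5169; cost = 15.3%.
Debentures: weight = 20.9/43.26 = 0.4831; after-tax cost = 4% × (1 − 23.3%) = 3.0680%.
WACC = 0.5169 × 15.3000% + 0.4831 × 3.0680% = 9.3904%.
After the change:
Total capital V = 18.25 + 25.01 = 43.26.
Equity: weight = 18.25/43.26 = 0.4219; cost = 15.3%.
Debentures: weight = 25.01/43.26 = 0.5781; after-tax cost = 4% × (1 − 23.3%) = 3.0680%.
WACC = 0.4219 × 15.3000% + 0.5781 × 3.0680% = 8.2283%.
Change in WACC = 8.2283% − 9.3904% = -1.1621 pp.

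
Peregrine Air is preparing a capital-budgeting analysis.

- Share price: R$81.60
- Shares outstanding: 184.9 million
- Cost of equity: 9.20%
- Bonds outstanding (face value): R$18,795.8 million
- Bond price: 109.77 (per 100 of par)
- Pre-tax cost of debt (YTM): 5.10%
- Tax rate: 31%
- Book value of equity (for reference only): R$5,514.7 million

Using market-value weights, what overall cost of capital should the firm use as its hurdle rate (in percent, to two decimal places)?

5.92%

Market value of equity E = 81.6 × 184.9m = 15087.84m. Market value of debt D = 18795.8m × 109.77/100 = 20632.14966m.
Total capital V = 15087.84 + 20632.14966 = 35719.98966.
Equity: weight = 15087.84/35719.98966 = 0.4224; cost = 9.2%.
Bonds outstanding: weight = 20632.14966/35719.98966 = 0.5776; after-tax cost = 5.1% × (1 − 31%) = 3.5190%.
WACC = 0.4224 × 9.2000% + 0.5776 × 3.5190% = 5.9186%.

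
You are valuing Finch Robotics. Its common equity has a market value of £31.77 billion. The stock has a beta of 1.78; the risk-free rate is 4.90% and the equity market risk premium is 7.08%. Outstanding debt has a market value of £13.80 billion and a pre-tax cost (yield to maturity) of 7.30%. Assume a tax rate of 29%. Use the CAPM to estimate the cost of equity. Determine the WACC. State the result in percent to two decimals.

13.77%

Cost of equity via CAPM: Re = 4.9% + 1.78 × 7.08% = 17.5024%.
Total capital V = 31.77 + 13.8 = 45.57.
Equity: weight = 31.77/45.57 = 0.6972; cost = 17.5024%.
Debt: weight = 13.8/45.57 = 0.3028; after-tax cost = 7.3% × (1 − 29%) = 5.1830%.
WACC = 0.6972 × 17.5024% + 0.3028 × 5.1830% = 13.7717%.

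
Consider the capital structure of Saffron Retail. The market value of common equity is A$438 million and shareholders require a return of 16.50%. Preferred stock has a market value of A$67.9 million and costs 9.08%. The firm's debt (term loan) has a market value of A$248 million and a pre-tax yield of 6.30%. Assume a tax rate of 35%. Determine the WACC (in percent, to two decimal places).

Total capital V = 438 + 67.9 + 248 = 753.9.
Equity: weight = 438/753.9 = 0.5810; cost = 16.5%.
Preferred: weight = 67.9/753.9 = 0.0901; cost = 9.08%.
Term loan: weight = 248/753.9 = 0.3290; after-tax cost = 6.3% × (1 − 35%) = 4.0950%.
WACC = 0.5810 × 16.5000% + 0.0901 × 9.0800% + 0.3290 × 4.0950% = 11.7510%.

11.75%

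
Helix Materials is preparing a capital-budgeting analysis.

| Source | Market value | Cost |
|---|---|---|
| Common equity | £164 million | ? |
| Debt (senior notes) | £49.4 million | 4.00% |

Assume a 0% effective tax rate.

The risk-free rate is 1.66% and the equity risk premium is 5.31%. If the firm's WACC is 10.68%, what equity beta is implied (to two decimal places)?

Total capital V = 164 + 49.4 = 213.4.
Equity weight = 164/213.4 = 0.7685.
Senior notes weight = 49.4/213.4 = 0.2315.
Debt contribution = 0.2315 × 4% × (1 − 0%) = 0.9260%.
Required equity contribution = 10.68% − 0.9260% = 9.7540%  ⇒  Re = 12.6921%.
CAPM: 12.6921% = 1.66% + β × 5.31%  ⇒  β = 2.0776.

2.08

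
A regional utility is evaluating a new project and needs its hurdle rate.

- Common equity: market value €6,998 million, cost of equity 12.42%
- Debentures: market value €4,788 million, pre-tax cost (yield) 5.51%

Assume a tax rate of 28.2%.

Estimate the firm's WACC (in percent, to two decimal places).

8.98%

Total capital V = 6998 + 4788 = 11786.
Equity: weight = 6998/11786 = 0.5938; cost = 12.42%.
Debentures: weight = 4788/11786 = 0.4062; after-tax cost = 5.51% × (1 − 28.2%) = 3.9562%.
WACC = 0.5938 × 12.4200% + 0.4062 × 3.9562% = 8.9816%.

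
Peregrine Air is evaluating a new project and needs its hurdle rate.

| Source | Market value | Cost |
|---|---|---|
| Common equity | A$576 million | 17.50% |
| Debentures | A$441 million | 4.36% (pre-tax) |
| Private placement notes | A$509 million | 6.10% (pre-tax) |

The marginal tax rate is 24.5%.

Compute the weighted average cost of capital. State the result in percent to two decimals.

9.09%

Total capital V = 576 + 441 + 509 = 1526.
Equity: weight = 576/1526 = 0.3775; cost = 17.5%.
Debentures: weight = 441/1526 = 0.2890; after-tax cost = 4.36% × (1 − 24.5%) = 3.2918%.
Private placement notes: weight = 509/1526 = 0.3336; after-tax cost = 6.1% × (1 − 24.5%) = 4.6055%.
WACC = 0.3775 × 17.5000% + 0.2890 × 3.2918% + 0.3336 × 4.6055% = 9.0930%.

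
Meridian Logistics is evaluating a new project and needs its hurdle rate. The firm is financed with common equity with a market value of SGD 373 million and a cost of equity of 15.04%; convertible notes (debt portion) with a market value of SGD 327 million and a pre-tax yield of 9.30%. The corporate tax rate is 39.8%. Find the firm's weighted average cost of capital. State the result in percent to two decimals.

Total capital V = 373 + 327 = 700.
Equity: weight = 373/700 = 0.5329; cost = 15.04%.
Convertible notes (debt portion): weight = 327/700 = 0.4671; after-tax cost = 9.3% × (1 − 39.8%) = 5.5986%.
WACC = 0.5329 × 15.0400% + 0.4671 × 5.5986% = 10.6295%.

10.63%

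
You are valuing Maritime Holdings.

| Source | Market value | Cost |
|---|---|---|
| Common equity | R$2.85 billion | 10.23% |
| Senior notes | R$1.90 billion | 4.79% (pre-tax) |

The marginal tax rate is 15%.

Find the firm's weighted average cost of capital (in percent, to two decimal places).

7.77%

Total capital V = 2.85 + 1.9 = 4.75.
Equity: weight = 2.85/4.75 = 0.6000; cost = 10.23%.
Senior notes: weight = 1.9/4.75 = 0.4000; after-tax cost = 4.79% × (1 − 15%) = 4.0715%.
WACC = 0.6000 × 10.2300% + 0.4000 × 4.0715% = 7.7666%.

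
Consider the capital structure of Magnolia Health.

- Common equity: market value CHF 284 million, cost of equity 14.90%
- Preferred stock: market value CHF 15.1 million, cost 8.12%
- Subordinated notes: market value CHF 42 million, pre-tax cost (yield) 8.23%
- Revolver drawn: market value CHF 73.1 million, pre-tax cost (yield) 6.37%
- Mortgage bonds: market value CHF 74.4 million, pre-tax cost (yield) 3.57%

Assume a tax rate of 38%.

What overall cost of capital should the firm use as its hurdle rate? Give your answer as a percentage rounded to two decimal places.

10.28%

Total capital V = 284 + 15.1 + 42 + 73.1 + 74.4 = 488.6.
Equity: weight = 284/488.6 = 0.5813; cost = 14.9%.
Preferred: weight = 15.1/488.6 = 0.0309; cost = 8.12%.
Subordinated notes: weight = 42/488.6 = 0.0860; after-tax cost = 8.23% × (1 − 38%) = 5.1026%.
Revolver drawn: weight = 73.1/488.6 = 0.1496; after-tax cost = 6.37% × (1 − 38%) = 3.9494%.
Mortgage bonds: weight = 74.4/488.6 = 0.1523; after-tax cost = 3.57% × (1 − 38%) = 2.2134%.
WACC = 0.5813 × 14.9000% + 0.0309 × 8.1200% + 0.0860 × 5.1026% + 0.1496 × 3.9494% + 0.1523 × 2.2134% = 10.2781%.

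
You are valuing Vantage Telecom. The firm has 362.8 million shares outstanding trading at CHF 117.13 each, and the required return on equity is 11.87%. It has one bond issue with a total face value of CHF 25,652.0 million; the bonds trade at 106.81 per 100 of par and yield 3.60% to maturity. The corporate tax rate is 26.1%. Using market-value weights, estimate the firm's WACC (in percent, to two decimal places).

8.26%

Market value of equity E = 117.13 × 362.8m = 42494.764m. Market value of debt D = 25652m × 106.81/100 = 27398.9012m.
Total capital V = 42494.764 + 27398.9012 = 69893.6652.
Equity: weight = 42494.764/69893.6652 = 0.6080; cost = 11.87%.
Bonds outstanding: weight = 27398.9012/69893.6652 = 0.3920; after-tax cost = 3.6% × (1 − 26.1%) = 2.6604%.
WACC = 0.6080 × 11.8700% + 0.3920 × 2.6604% = 8.2598%.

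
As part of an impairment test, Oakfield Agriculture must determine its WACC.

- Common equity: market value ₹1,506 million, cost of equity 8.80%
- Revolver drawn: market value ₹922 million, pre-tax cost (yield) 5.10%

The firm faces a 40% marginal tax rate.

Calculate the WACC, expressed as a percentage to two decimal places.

Total capital V = 1506 + 922 = 2428.
Equity: weight = 1506/2428 = 0.6203; cost = 8.8%.
Revolver drawn: weight = 922/2428 = 0.3797; after-tax cost = 5.1% × (1 − 40%) = 3.0600%.
WACC = 0.6203 × 8.8000% + 0.3797 × 3.0600% = 6.6203%.

6.62%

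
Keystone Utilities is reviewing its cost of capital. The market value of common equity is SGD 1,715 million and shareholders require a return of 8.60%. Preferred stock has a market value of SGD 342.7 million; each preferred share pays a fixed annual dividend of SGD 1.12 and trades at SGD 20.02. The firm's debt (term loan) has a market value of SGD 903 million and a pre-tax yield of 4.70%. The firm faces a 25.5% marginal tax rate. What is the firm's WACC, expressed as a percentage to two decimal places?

6.70%

Cost of preferred: Rp = 1.12 / 20.02 = 5.5944%.
Total capital V = 1715 + 342.7 + 903 = 2960.7.
Equity: weight = 1715/2960.7 = 0.5793; cost = 8.6%.
Preferred: weight = 342.7/2960.7 = 0.1157; cost = 5.5944%.
Term loan: weight = 903/2960.7 = 0.3050; after-tax cost = 4.7% × (1 − 25.5%) = 3.5015%.
WACC = 0.5793 × 8.6000% + 0.1157 × 5.5944% + 0.3050 × 3.5015% = 6.6971%.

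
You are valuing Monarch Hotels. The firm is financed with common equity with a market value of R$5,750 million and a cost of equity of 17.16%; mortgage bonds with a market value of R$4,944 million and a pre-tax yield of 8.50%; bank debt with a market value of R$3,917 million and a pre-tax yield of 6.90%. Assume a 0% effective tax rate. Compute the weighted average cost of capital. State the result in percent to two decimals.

11.48%

Total capital V = 5750 + 4944 + 3917 = 14611.
Equity: weight = 5750/14611 = 0.3935; cost = 17.16%.
Mortgage bonds: weight = 4944/14611 = 0.3384; after-tax cost = 8.5% × (1 − 0%) = 8.5000%.
Bank debt: weight = 3917/14611 = 0.2681; after-tax cost = 6.9% × (1 − 0%) = 6.9000%.
WACC = 0.3935 × 17.1600% + 0.3384 × 8.5000% + 0.2681 × 6.9000% = 11.4791%.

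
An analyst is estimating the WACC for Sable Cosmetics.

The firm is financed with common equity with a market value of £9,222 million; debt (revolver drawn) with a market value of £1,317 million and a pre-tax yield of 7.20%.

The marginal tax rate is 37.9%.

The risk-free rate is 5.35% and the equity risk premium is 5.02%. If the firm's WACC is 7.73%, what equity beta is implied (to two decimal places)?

0.57

Total capital V = 9222 + 1317 = 10539.
Equity weight = 9222/10539 = 0.8750.
Revolver drawn weight = 1317/10539 = 0.1250.
Debt contribution = 0.1250 × 7.2% × (1 − 37.9%) = 0.5587%.
Required equity contribution = 7.73% − 0.5587% = 7.1713%  ⇒  Re = 8.1954%.
CAPM: 8.1954% = 5.35% + β × 5.02%  ⇒  β = 0.5668.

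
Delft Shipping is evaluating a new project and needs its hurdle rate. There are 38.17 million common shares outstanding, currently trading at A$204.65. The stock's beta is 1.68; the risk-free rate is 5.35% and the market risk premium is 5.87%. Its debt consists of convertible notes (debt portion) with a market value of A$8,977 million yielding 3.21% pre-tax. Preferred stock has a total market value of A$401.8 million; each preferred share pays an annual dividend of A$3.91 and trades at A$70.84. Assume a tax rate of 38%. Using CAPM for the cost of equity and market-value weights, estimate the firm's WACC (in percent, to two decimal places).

Cost of equity via CAPM: Re = 5.35% + 1.68 × 5.87% = 15.2116%.
Cost of preferred: Rp = 3.91 / 70.84 = 5.5195%.
Market value of equity E = 204.65 × 38.17m = 7811.4905m.
Total capital V = 7811.4905 + 401.8 + 8977 = 17190.2905.
Equity: weight = 7811.4905/17190.2905 = 0.4544; cost = 15.2116%.
Preferred: weight = 401.8/17190.2905 = 0.0234; cost = 5.5195%.
Convertible notes (debt portion): weight = 8977/17190.2905 = 0.5222; after-tax cost = 3.21% × (1 − 38%) = 1.9902%.
WACC = 0.4544 × 15.2116% + 0.0234 × 5.5195% + 0.5222 × 1.9902% = 8.0807%.

8.08%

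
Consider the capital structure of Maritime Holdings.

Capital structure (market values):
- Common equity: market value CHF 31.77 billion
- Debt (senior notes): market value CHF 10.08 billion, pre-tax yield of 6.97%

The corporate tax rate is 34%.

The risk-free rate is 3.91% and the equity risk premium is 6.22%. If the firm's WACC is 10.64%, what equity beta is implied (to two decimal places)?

Total capital V = 31.77 + 10.08 = 41.85.
Equity weight = 31.77/41.85 = 0.7591.
Senior notes weight = 10.08/41.85 = 0.2409.
Debt contribution = 0.2409 × 6.97% × (1 − 34%) = 1.1080%.
Required equity contribution = 10.64% − 1.1080% = 9.5320%  ⇒  Re = 12.5563%.
CAPM: 12.5563% = 3.91% + β × 6.22%  ⇒  β = 1.3901.

1.39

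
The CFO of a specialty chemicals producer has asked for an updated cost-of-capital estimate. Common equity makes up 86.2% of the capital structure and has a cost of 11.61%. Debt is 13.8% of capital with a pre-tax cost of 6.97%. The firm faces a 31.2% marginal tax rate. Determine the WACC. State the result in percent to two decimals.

10.67%

After-tax cost of debt = 6.97% × (1 − 31.2%) = 4.7954%.
WACC = 0.862 × 11.6100% + 0.138 × 4.7954% = 10.6696%.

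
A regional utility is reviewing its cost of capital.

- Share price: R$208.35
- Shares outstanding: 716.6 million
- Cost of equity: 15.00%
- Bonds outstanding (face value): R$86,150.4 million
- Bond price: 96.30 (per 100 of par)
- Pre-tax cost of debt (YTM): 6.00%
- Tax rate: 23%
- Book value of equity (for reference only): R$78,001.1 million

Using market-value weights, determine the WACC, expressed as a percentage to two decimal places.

11.29%

Market value of equity E = 208.35 × 716.6m = 149303.61m. Market value of debt D = 86150.4m × 96.3/100 = 82962.8352m.
Total capital V = 149303.61 + 82962.8352 = 232266.4452.
Equity: weight = 149303.61/232266.4452 = 0.6428; cost = 15%.
Bonds outstanding: weight = 82962.8352/232266.4452 = 0.3572; after-tax cost = 6% × (1 − 23%) = 4.6200%.
WACC = 0.6428 × 15.0000% + 0.3572 × 4.6200% = 11.2924%.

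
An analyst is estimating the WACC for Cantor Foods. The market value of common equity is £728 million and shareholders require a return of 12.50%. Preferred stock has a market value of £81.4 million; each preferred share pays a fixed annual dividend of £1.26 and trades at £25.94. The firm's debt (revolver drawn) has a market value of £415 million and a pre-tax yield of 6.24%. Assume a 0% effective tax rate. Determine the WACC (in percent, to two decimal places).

9.87%

Cost of preferred: Rp = 1.26 / 25.94 = 4.8574%.
Total capital V = 728 + 81.4 + 415 = 1224.4.
Equity: weight = 728/1224.4 = 0.5946; cost = 12.5%.
Preferred: weight = 81.4/1224.4 = 0.0665; cost = 4.8574%.
Revolver drawn: weight = 415/1224.4 = 0.3389; after-tax cost = 6.24% × (1 − 0%) = 6.2400%.
WACC = 0.5946 × 12.5000% + 0.0665 × 4.8574% + 0.3389 × 6.2400% = 9.8701%.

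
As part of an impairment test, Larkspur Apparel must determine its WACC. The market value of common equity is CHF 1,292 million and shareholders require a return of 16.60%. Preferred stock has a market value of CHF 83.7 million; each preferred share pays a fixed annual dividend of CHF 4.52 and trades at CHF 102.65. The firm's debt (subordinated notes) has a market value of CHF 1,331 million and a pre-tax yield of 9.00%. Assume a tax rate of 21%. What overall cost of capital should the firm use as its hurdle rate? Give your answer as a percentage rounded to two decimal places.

11.56%

Cost of preferred: Rp = 4.52 / 102.65 = 4.4033%.
Total capital V = 1292 + 83.7 + 1331 = 2706.7.
Equity: weight = 1292/2706.7 = 0.4773; cost = 16.6%.
Preferred: weight = 83.7/2706.7 = 0.0309; cost = 4.4033%.
Subordinated notes: weight = 1331/2706.7 = 0.4917; after-tax cost = 9% × (1 − 21%) = 7.1100%.
WACC = 0.4773 × 16.6000% + 0.0309 × 4.4033% + 0.4917 × 7.1100% = 11.5562%.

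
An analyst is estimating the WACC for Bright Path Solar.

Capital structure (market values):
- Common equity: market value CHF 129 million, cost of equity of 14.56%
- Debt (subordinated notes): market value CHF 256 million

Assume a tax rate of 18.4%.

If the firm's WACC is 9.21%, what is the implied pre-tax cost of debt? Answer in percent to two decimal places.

7.98%

Total capital V = 129 + 256 = 385.
Equity weight = 129/385 = 0.3351.
Subordinated notes weight = 256/385 = 0.6649.
Equity contribution = 0.3351 × 14.56% = 4.8785%.
Remaining for debt = 9.21% − 4.8785% = 4.3315%.
Rd × (1 − 18.4%) × 0.6649 = 4.3315%  ⇒  Rd = 7.9830%.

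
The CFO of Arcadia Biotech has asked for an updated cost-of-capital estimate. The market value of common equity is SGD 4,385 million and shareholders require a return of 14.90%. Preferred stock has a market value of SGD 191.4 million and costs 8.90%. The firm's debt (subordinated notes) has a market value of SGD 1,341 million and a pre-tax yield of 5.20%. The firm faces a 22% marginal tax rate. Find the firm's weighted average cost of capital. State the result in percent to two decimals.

Total capital V = 4385 + 191.4 + 1341 = 5917.4.
Equity: weight = 4385/5917.4 = 0.7410; cost = 14.9%.
Preferred: weight = 191.4/5917.4 = 0.0323; cost = 8.9%.
Subordinated notes: weight = 1341/5917.4 = 0.2266; after-tax cost = 5.2% × (1 − 22%) = 4.0560%.
WACC = 0.7410 × 14.9000% + 0.0323 × 8.9000% + 0.2266 × 4.0560% = 12.2485%.

12.25%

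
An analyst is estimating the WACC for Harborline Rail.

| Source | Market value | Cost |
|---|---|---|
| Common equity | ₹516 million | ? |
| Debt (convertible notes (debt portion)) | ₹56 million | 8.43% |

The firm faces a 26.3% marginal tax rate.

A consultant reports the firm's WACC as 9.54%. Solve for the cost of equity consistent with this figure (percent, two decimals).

Total capital V = 516 + 56 = 572.
Equity weight = 516/572 = 0.9021.
Convertible notes (debt portion) weight = 56/572 = 0.0979.
Debt contribution = 0.0979 × 8.43% × (1 − 26.3%) = 0.6083%.
Required equity contribution = 9.54% − 0.6083% = 8.9317%.
Re = 8.9317% / 0.9021 = 9.9011%.

9.90%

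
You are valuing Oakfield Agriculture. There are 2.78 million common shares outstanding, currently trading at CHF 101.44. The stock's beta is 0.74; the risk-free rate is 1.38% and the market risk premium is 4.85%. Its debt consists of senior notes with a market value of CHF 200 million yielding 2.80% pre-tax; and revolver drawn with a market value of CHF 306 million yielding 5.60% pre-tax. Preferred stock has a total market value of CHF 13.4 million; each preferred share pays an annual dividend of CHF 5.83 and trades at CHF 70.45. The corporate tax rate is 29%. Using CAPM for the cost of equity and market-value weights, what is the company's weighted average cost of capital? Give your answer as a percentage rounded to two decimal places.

Cost of equity via CAPM: Re = 1.38% + 0.74 × 4.85% = 4.9690%.
Cost of preferred: Rp = 5.83 / 70.45 = 8.2754%.
Market value of equity E = 101.44 × 2.78m = 282.0032m.
Total capital V = 282.0032 + 13.4 + 200 + 306 = 801.4032.
Equity: weight = 282.0032/801.4032 = 0.3519; cost = 4.969%.
Preferred: weight = 13.4/801.4032 = 0.0167; cost = 8.2754%.
Senior notes: weight = 200/801.4032 = 0.2496; after-tax cost = 2.8% × (1 − 29%) = 1.9880%.
Revolver drawn: weight = 306/801.4032 = 0.3818; after-tax cost = 5.6% × (1 − 29%) = 3.9760%.
WACC = 0.3519 × 4.9690% + 0.0167 × 8.2754% + 0.2496 × 1.9880% + 0.3818 × 3.9760% = 3.9012%.

3.90%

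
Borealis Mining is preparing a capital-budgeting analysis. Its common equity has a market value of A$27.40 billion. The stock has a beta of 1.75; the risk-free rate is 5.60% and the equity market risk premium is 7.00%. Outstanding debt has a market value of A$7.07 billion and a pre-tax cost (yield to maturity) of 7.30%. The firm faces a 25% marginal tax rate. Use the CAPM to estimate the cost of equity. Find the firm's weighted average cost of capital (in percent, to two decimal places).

15.31%

Cost of equity via CAPM: Re = 5.6% + 1.75 × 7.0% = 17.8500%.
Total capital V = 27.4 + 7.07 = 34.47.
Equity: weight = 27.4/34.47 = 0.7949; cost = 17.85%.
Debt: weight = 7.07/34.47 = 0.2051; after-tax cost = 7.3% × (1 − 25%) = 5.4750%.
WACC = 0.7949 × 17.8500% + 0.2051 × 5.4750% = 15.3118%.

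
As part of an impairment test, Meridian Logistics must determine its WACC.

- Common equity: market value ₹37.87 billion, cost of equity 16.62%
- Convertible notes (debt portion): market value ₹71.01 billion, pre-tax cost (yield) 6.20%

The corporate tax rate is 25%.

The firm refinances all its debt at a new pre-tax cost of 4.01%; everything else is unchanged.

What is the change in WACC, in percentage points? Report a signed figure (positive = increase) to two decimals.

Current WACC:
Total capital V = 37.87 + 71.01 = 108.88.
Equity: weight = 37.87/108.88 = 0.3478; cost = 16.62%.
Convertible notes (debt portion): weight = 71.01/108.88 = 0.6522; after-tax cost = 6.2% × (1 − 25%) = 4.6500%.
WACC = 0.3478 × 16.6200% + 0.6522 × 4.6500% = 8.8133%.
After the change:
Total capital V = 37.87 + 71.01 = 108.88.
Equity: weight = 37.87/108.88 = 0.3478; cost = 16.62%.
Convertible notes (debt portion): weight = 71.01/108.88 = 0.6522; after-tax cost = 4.01% × (1 − 25%) = 3.0075%.
WACC = 0.3478 × 16.6200% + 0.6522 × 3.0075% = 7.7421%.
Change in WACC = 7.7421% − 8.8133% = -1.0712 pp.

-1.07 pp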